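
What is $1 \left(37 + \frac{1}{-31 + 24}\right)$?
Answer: $\frac{258}{7} \approx 36.857$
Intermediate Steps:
$1 \left(37 + \frac{1}{-31 + 24}\right) = 1 \left(37 + \frac{1}{-7}\right) = 1 \left(37 - \frac{1}{7}\right) = 1 \cdot \frac{258}{7} = \frac{258}{7}$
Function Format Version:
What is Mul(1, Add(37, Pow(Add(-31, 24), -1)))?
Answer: Rational(258, 7) ≈ 36.857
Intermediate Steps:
Mul(1, Add(37, Pow(Add(-31, 24), -1))) = Mul(1, Add(37, Pow(-7, -1))) = Mul(1, Add(37, Rational(-1, 7))) = Mul(1, Rational(258, 7)) = Rational(258, 7)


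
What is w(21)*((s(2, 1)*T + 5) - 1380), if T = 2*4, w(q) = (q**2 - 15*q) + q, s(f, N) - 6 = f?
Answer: -192717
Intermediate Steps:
s(f, N) = 6 + f
w(q) = q**2 - 14*q
T = 8
w(21)*((s(2, 1)*T + 5) - 1380) = (21*(-14 + 21))*(((6 + 2)*8 + 5) - 1380) = (21*7)*((8*8 + 5) - 1380) = 147*((64 + 5) - 1380) = 147*(69 - 1380) = 147*(-1311) = -192717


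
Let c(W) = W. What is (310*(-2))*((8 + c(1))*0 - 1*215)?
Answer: 133300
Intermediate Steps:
(310*(-2))*((8 + c(1))*0 - 1*215) = (310*(-2))*((8 + 1)*0 - 1*215) = -620*(9*0 - 215) = -620*(0 - 215) = -620*(-215) = 133300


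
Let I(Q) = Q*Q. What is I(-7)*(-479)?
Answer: -23471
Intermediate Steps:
I(Q) = Q²
I(-7)*(-479) = (-7)²*(-479) = 49*(-479) = -23471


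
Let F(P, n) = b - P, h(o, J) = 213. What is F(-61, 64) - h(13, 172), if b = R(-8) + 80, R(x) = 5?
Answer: -67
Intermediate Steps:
b = 85 (b = 5 + 80 = 85)
F(P, n) = 85 - P
F(-61, 64) - h(13, 172) = (85 - 1*(-61)) - 1*213 = (85 + 61) - 213 = 146 - 213 = -67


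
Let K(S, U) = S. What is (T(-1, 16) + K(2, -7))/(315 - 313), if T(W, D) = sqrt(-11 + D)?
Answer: 1 + sqrt(5)/2 ≈ 2.1180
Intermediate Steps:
(T(-1, 16) + K(2, -7))/(315 - 313) = (sqrt(-11 + 16) + 2)/(315 - 313) = (sqrt(5) + 2)/2 = (2 + sqrt(5))*(1/2) = 1 + sqrt(5)/2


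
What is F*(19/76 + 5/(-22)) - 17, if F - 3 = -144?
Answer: -889/44 ≈ -20.205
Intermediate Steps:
F = -141 (F = 3 - 144 = -141)
F*(19/76 + 5/(-22)) - 17 = -141*(19/76 + 5/(-22)) - 17 = -141*(19*(1/76) + 5*(-1/22)) - 17 = -141*(¼ - 5/22) - 17 = -141*1/44 - 17 = -141/44 - 17 = -889/44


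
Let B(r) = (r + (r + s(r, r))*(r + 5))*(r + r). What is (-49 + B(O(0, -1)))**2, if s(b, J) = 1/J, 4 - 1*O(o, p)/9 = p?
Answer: 42683973201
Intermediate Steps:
O(o, p) = 36 - 9*p
s(b, J) = 1/J
B(r) = 2*r*(r + (5 + r)*(r + 1/r)) (B(r) = (r + (r + 1/r)*(r + 5))*(r + r) = (r + (r + 1/r)*(5 + r))*(2*r) = (r + (5 + r)*(r + 1/r))*(2*r) = 2*r*(r + (5 + r)*(r + 1/r)))
(-49 + B(O(0, -1)))**2 = (-49 + (10 + 2*(36 - 9*(-1))*(1 + (36 - 9*(-1))**2 + 6*(36 - 9*(-1)))))**2 = (-49 + (10 + 2*(36 + 9)*(1 + (36 + 9)**2 + 6*(36 + 9))))**2 = (-49 + (10 + 2*45*(1 + 45**2 + 6*45)))**2 = (-49 + (10 + 2*45*(1 + 2025 + 270)))**2 = (-49 + (10 + 2*45*2296))**2 = (-49 + (10 + 206640))**2 = (-49 + 206650)**2 = 206601**2 = 42683973201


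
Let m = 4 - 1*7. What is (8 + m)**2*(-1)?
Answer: -25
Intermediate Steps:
m = -3 (m = 4 - 7 = -3)
(8 + m)**2*(-1) = (8 - 3)**2*(-1) = 5**2*(-1) = 25*(-1) = -25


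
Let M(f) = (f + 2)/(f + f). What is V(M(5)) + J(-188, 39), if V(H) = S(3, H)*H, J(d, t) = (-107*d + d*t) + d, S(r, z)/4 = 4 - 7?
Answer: 62938/5 ≈ 12588.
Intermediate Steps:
S(r, z) = -12 (S(r, z) = 4*(4 - 7) = 4*(-3) = -12)
J(d, t) = -106*d + d*t
M(f) = (2 + f)/(2*f) (M(f) = (2 + f)/((2*f)) = (2 + f)*(1/(2*f)) = (2 + f)/(2*f))
V(H) = -12*H
V(M(5)) + J(-188, 39) = -6*(2 + 5)/5 - 188*(-106 + 39) = -6*7/5 - 188*(-67) = -12*7/10 + 12596 = -42/5 + 12596 = 62938/5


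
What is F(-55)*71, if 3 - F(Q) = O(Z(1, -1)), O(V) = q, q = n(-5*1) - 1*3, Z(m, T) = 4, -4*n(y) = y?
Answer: 1349/4 ≈ 337.25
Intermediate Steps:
n(y) = -y/4
q = -7/4 (q = -(-5)/4 - 1*3 = -¼*(-5) - 3 = 5/4 - 3 = -7/4 ≈ -1.7500)
O(V) = -7/4
F(Q) = 19/4 (F(Q) = 3 - 1*(-7/4) = 3 + 7/4 = 19/4)
F(-55)*71 = (19/4)*71 = 1349/4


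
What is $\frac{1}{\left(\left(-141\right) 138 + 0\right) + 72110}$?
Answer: $\frac{1}{52652} \approx 1.8993 \cdot 10^{-5}$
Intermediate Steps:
$\frac{1}{\left(\left(-141\right) 138 + 0\right) + 72110} = \frac{1}{\left(-19458 + 0\right) + 72110} = \frac{1}{-19458 + 72110} = \frac{1}{52652}$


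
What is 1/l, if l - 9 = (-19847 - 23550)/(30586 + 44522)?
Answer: 75108/632575 ≈ 0.11873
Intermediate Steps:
l = 632575/75108 (l = 9 + (-19847 - 23550)/(30586 + 44522) = 9 - 43397/75108 = 632575/75108 ≈ 8.4222)
1/l = 1/(632575/75108) = 75108/632575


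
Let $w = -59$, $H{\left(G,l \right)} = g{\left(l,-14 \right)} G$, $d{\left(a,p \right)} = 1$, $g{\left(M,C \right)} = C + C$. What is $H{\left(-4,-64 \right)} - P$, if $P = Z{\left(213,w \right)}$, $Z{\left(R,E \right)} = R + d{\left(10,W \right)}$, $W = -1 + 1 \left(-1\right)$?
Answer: $-102$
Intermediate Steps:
$g{\left(M,C \right)} = 2 C$
$W = -2$ ($W = -1 - 1 = -2$)
$H{\left(G,l \right)} = - 28 G$ ($H{\left(G,l \right)} = 2 \left(-14\right) G = - 28 G$)
$Z{\left(R,E \right)} = 1 + R$ ($Z{\left(R,E \right)} = R + 1 = 1 + R$)
$P = 214$ ($P = 1 + 213 = 214$)
$H{\left(-4,-64 \right)} - P = \left(-28\right) \left(-4\right) - 214 = 112 - 214 = -102$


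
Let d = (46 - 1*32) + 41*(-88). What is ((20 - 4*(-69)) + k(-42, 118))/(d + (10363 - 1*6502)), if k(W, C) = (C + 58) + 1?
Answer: 473/267 ≈ 1.7715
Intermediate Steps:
k(W, C) = 59 + C (k(W, C) = (58 + C) + 1 = 59 + C)
d = -3594 (d = (46 - 32) - 3608 = 14 - 3608 = -3594)
((20 - 4*(-69)) + k(-42, 118))/(d + (10363 - 1*6502)) = ((20 - 4*(-69)) + (59 + 118))/(-3594 + (10363 - 1*6502)) = ((20 + 276) + 177)/(-3594 + (10363 - 6502)) = (296 + 177)/(-3594 + 3861) = 473/267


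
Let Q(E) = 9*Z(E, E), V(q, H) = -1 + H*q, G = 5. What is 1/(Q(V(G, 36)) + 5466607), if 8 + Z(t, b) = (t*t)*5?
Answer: 1/6908380 ≈ 1.4475e-7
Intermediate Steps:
Z(t, b) = -8 + 5*t² (Z(t, b) = -8 + (t*t)*5 = -8 + t²*5 = -8 + 5*t²)
Q(E) = -72 + 45*E² (Q(E) = 9*(-8 + 5*E²) = -72 + 45*E²)
1/(Q(V(G, 36)) + 5466607) = 1/((-72 + 45*(-1 + 36*5)²) + 5466607) = 1/((-72 + 45*(-1 + 180)²) + 5466607) = 1/((-72 + 45*179²) + 5466607) = 1/((-72 + 45*32041) + 5466607) = 1/((-72 + 1441845) + 5466607) = 1/(1441773 + 5466607) = 1/6908380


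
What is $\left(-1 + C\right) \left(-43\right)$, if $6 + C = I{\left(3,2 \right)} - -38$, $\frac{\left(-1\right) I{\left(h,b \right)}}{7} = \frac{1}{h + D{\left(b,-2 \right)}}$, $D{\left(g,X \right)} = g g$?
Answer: $-1290$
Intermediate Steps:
$D{\left(g,X \right)} = g^{2}$
$I{\left(h,b \right)} = - \frac{7}{h + b^{2}}$
$C = 31$ ($C = -6 - \left(-38 + \frac{7}{3 + 2^{2}}\right) = -6 + \left(- \frac{7}{3 + 4} + 38\right) = -6 + \left(- \frac{7}{7} + 38\right) = -6 + \left(\left(-7\right) \frac{1}{7} + 38\right) = -6 + \left(-1 + 38\right) = -6 + 37 = 31$)
$\left(-1 + C\right) \left(-43\right) = \left(-1 + 31\right) \left(-43\right) = 30 \left(-43\right) = -1290$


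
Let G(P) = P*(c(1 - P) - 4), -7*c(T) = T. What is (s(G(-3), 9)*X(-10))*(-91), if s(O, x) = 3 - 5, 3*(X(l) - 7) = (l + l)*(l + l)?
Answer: 76622/3 ≈ 25541.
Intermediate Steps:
c(T) = -T/7
X(l) = 7 + 4*l²/3 (X(l) = 7 + ((l + l)*(l + l))/3 = 7 + ((2*l)*(2*l))/3 = 7 + (4*l²)/3 = 7 + 4*l²/3)
G(P) = P*(-29/7 + P/7) (G(P) = P*(-(1 - P)/7 - 4) = P*((-⅐ + P/7) - 4) = P*(-29/7 + P/7))
s(O, x) = -2
(s(G(-3), 9)*X(-10))*(-91) = -2*(7 + (4/3)*(-10)²)*(-91) = -2*(7 + (4/3)*100)*(-91) = -2*(7 + 400/3)*(-91) = -2*421/3*(-91) = -842/3*(-91) = 76622/3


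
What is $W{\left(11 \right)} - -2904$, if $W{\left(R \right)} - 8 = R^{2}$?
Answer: $3033$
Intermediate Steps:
$W{\left(R \right)} = 8 + R^{2}$
$W{\left(11 \right)} - -2904 = \left(8 + 11^{2}\right) - -2904 = \left(8 + 121\right) + 2904 = 129 + 2904 = 3033$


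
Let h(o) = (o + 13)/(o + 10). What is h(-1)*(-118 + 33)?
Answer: -340/3 ≈ -113.33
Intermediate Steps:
h(o) = (13 + o)/(10 + o)
h(-1)*(-118 + 33) = ((13 - 1)/(10 - 1))*(-118 + 33) = (12/9)*(-85) = ((⅑)*12)*(-85) = (4/3)*(-85) = -340/3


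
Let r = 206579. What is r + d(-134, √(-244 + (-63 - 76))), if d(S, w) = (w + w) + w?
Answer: 206579 + 3*I*√383 ≈ 2.0658e+5 + 58.711*I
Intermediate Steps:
d(S, w) = 3*w (d(S, w) = 2*w + w = 3*w)
r + d(-134, √(-244 + (-63 - 76))) = 206579 + 3*√(-244 + (-63 - 76)) = 206579 + 3*√(-244 - 139) = 206579 + 3*√(-383) = 206579 + 3*(I*√383) = 206579 + 3*I*√383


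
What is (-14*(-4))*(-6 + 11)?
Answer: 280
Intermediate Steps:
(-14*(-4))*(-6 + 11) = 56*5 = 280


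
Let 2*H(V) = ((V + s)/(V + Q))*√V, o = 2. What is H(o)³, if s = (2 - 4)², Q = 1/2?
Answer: 432*√2/125 ≈ 4.8875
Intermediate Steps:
Q = ½ (Q = 1*(½) = ½ ≈ 0.50000)
s = 4 (s = (-2)² = 4)
H(V) = √V*(4 + V)/(2*(½ + V)) (H(V) = (((V + 4)/(V + ½))*√V)/2 = (((4 + V)/(½ + V))*√V)/2 = (√V*(4 + V)/(½ + V))/2 = √V*(4 + V)/(2*(½ + V)))
H(o)³ = (√2*(4 + 2)/(1 + 2*2))³ = (√2*6/(1 + 4))³ = (√2*6/5)³ = (√2*(⅕)*6)³ = (6*√2/5)³ = 432*√2/125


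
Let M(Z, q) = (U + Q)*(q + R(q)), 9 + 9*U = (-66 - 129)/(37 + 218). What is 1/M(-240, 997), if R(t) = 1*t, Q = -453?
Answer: -153/138533150 ≈ -1.1044e-6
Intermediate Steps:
R(t) = t
U = -166/153 (U = -1 + ((-66 - 129)/(37 + 218))/9 = -1 + (-195/255)/9 = -1 + (-195*1/255)/9 = -1 + (1/9)*(-13/17) = -1 - 13/153 = -166/153 ≈ -1.0850)
M(Z, q) = -138950*q/153 (M(Z, q) = (-166/153 - 453)*(q + q) = -138950*q/153)
1/M(-240, 997) = 1/(-138950/153*997) = 1/(-138533150/153) = -153/138533150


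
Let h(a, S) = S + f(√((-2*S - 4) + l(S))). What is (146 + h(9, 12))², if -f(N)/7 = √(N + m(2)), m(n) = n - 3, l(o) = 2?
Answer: (158 - 7*√(-1 + I*√26))² ≈ 21711.0 - 3643.6*I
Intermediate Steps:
m(n) = -3 + n
f(N) = -7*√(-1 + N) (f(N) = -7*√(N + (-3 + 2)) = -7*√(N - 1) = -7*√(-1 + N))
h(a, S) = S - 7*√(-1 + √(-2 - 2*S)) (h(a, S) = S - 7*√(-1 + √((-2*S - 4) + 2)) = S - 7*√(-1 + √((-4 - 2*S) + 2)) = S - 7*√(-1 + √(-2 - 2*S)))
(146 + h(9, 12))² = (146 + (12 - 7*√(-1 + √2*√(-1 - 1*12))))² = (146 + (12 - 7*√(-1 + √2*√(-1 - 12))))² = (146 + (12 - 7*√(-1 + √2*√(-13))))² = (146 + (12 - 7*√(-1 + √2*(I*√13))))² = (146 + (12 - 7*√(-1 + I*√26)))² = (158 - 7*√(-1 + I*√26))²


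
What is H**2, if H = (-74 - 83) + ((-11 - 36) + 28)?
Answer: 30976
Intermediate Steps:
H = -176 (H = -157 + (-47 + 28) = -157 - 19 = -176)
H**2 = (-176)**2 = 30976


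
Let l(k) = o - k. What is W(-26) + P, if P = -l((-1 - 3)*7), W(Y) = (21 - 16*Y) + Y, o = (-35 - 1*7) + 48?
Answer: 377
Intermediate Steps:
o = 6 (o = (-35 - 7) + 48 = -42 + 48 = 6)
W(Y) = 21 - 15*Y
l(k) = 6 - k
P = -34 (P = -(6 - (-1 - 3)*7) = -(6 - (-4)*7) = -(6 - 1*(-28)) = -(6 + 28) = -1*34 = -34)
W(-26) + P = (21 - 15*(-26)) - 34 = (21 + 390) - 34 = 411 - 34 = 377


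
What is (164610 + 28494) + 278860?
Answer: 471964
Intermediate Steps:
(164610 + 28494) + 278860 = 193104 + 278860 = 471964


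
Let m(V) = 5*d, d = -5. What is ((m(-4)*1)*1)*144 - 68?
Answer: -3668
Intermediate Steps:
m(V) = -25 (m(V) = 5*(-5) = -25)
((m(-4)*1)*1)*144 - 68 = (-25*1*1)*144 - 68 = -25*1*144 - 68 = -25*144 - 68 = -3600 - 68 = -3668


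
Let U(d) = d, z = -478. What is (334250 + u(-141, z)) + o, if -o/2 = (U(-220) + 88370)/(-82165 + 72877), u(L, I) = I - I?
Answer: 18050525/54 ≈ 3.3427e+5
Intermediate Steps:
u(L, I) = 0
o = 1025/54 (o = -2*(-220 + 88370)/(-82165 + 72877) = -176300/(-9288) = -176300*(-1)/9288 = -2*(-1025/108) = 1025/54 ≈ 18.981)
(334250 + u(-141, z)) + o = (334250 + 0) + 1025/54 = 334250 + 1025/54 = 18050525/54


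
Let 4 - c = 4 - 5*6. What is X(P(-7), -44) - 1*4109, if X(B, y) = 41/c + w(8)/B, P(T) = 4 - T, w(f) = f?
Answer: -1355279/330 ≈ -4106.9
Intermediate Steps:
c = 30 (c = 4 - (4 - 5*6) = 4 - (4 - 30) = 4 - 1*(-26) = 4 + 26 = 30)
X(B, y) = 41/30 + 8/B
X(P(-7), -44) - 1*4109 = (41/30 + 8/(4 - 1*(-7))) - 1*4109 = (41/30 + 8/(4 + 7)) - 4109 = (41/30 + 8/11) - 4109 = 691/330 - 4109 = -1355279/330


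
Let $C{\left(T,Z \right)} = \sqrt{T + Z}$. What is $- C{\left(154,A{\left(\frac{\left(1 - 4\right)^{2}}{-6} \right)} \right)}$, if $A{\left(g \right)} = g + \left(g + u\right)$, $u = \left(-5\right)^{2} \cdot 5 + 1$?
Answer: $- \sqrt{277} \approx -16.643$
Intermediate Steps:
$u = 126$ ($u = 25 \cdot 5 + 1 = 125 + 1 = 126$)
$A{\left(g \right)} = 126 + 2 g$ ($A{\left(g \right)} = g + \left(g + 126\right) = g + \left(126 + g\right) = 126 + 2 g$)
$- C{\left(154,A{\left(\frac{\left(1 - 4\right)^{2}}{-6} \right)} \right)} = - \sqrt{154 + \left(126 + 2 \frac{\left(1 - 4\right)^{2}}{-6}\right)} = - \sqrt{154 + \left(126 + 2 \left(-3\right)^{2} \left(- \frac{1}{6}\right)\right)} = - \sqrt{154 + \left(126 + 2 \cdot 9 \left(- \frac{1}{6}\right)\right)} = - \sqrt{154 + \left(126 + 2 \left(- \frac{3}{2}\right)\right)} = - \sqrt{154 + \left(126 - 3\right)} = - \sqrt{154 + 123} = - \sqrt{277}$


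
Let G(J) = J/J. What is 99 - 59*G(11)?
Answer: 40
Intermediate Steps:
G(J) = 1
99 - 59*G(11) = 99 - 59*1 = 99 - 59 = 40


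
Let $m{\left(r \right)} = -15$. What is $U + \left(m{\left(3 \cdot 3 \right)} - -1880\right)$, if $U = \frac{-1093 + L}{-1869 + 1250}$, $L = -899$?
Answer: $\frac{1156427}{619} \approx 1868.2$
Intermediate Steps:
$U = \frac{1992}{619}$ ($U = \frac{-1093 - 899}{-1869 + 1250} = - \frac{1992}{-619} = \left(-1992\right) \left(- \frac{1}{619}\right) = \frac{1992}{619} \approx 3.2181$)
$U + \left(m{\left(3 \cdot 3 \right)} - -1880\right) = \frac{1992}{619} - -1865 = \frac{1992}{619} + \left(-15 + 1880\right) = \frac{1992}{619} + 1865 = \frac{1156427}{619}$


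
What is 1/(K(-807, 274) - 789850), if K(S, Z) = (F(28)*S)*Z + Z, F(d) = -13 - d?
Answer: 1/8276262 ≈ 1.2083e-7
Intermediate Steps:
K(S, Z) = Z - 41*S*Z (K(S, Z) = ((-13 - 1*28)*S)*Z + Z = ((-13 - 28)*S)*Z + Z = (-41*S)*Z + Z = -41*S*Z + Z = Z - 41*S*Z)
1/(K(-807, 274) - 789850) = 1/(274*(1 - 41*(-807)) - 789850) = 1/(274*(1 + 33087) - 789850) = 1/(274*33088 - 789850) = 1/(9066112 - 789850) = 1/8276262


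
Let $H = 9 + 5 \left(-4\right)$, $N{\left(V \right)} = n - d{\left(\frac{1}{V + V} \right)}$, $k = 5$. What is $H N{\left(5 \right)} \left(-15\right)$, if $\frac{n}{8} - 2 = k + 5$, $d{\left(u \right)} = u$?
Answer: $\frac{31647}{2} \approx 15824.0$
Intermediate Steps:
$n = 96$ ($n = 16 + 8 \left(5 + 5\right) = 16 + 8 \cdot 10 = 16 + 80 = 96$)
$N{\left(V \right)} = 96 - \frac{1}{2 V}$ ($N{\left(V \right)} = 96 - \frac{1}{V + V} = 96 - \frac{1}{2 V}$)
$H = -11$ ($H = 9 - 20 = -11$)
$H N{\left(5 \right)} \left(-15\right) = - 11 \left(96 - \frac{1}{2 \cdot 5}\right) \left(-15\right) = - 11 \left(96 - \frac{1}{10}\right) \left(-15\right) = \left(-11\right) \frac{959}{10} \left(-15\right) = \left(- \frac{10549}{10}\right) \left(-15\right) = \frac{31647}{2}$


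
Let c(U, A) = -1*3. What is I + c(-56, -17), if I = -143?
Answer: -146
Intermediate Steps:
c(U, A) = -3
I + c(-56, -17) = -143 - 3 = -146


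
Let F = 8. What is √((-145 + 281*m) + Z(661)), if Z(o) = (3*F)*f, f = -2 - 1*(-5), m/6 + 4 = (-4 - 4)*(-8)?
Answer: 7*√2063 ≈ 317.94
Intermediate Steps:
m = 360 (m = -24 + 6*((-4 - 4)*(-8)) = -24 + 6*(-8*(-8)) = -24 + 6*64 = -24 + 384 = 360)
f = 3 (f = -2 + 5 = 3)
Z(o) = 72 (Z(o) = (3*8)*3 = 24*3 = 72)
√((-145 + 281*m) + Z(661)) = √((-145 + 281*360) + 72) = √((-145 + 101160) + 72) = √(101015 + 72) = √101087 = 7*√2063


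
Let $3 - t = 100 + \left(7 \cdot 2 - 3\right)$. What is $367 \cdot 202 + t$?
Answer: $74026$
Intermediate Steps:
$t = -108$ ($t = 3 - \left(100 + \left(7 \cdot 2 - 3\right)\right) = 3 - \left(100 + \left(14 - 3\right)\right) = 3 - \left(100 + 11\right) = 3 - 111 = -108$)
$367 \cdot 202 + t = 367 \cdot 202 - 108 = 74134 - 108 = 74026$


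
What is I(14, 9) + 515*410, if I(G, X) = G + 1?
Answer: 211165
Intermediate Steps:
I(G, X) = 1 + G
I(14, 9) + 515*410 = (1 + 14) + 515*410 = 15 + 211150 = 211165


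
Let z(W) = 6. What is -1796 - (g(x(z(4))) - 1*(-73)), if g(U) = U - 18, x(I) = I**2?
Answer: -1887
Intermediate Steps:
g(U) = -18 + U
-1796 - (g(x(z(4))) - 1*(-73)) = -1796 - ((-18 + 6**2) - 1*(-73)) = -1796 - ((-18 + 36) + 73) = -1796 - (18 + 73) = -1796 - 1*91 = -1796 - 91 = -1887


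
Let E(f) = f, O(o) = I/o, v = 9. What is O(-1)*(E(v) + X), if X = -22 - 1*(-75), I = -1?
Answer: 62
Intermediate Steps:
O(o) = -1/o
X = 53 (X = -22 + 75 = 53)
O(-1)*(E(v) + X) = (-1/(-1))*(9 + 53) = -1*(-1)*62 = 1*62 = 62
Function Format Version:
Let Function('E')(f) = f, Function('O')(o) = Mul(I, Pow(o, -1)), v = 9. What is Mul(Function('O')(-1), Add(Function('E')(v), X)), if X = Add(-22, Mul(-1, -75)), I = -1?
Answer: 62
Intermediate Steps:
Function('O')(o) = Mul(-1, Pow(o, -1))
X = 53 (X = Add(-22, 75) = 53)
Mul(Function('O')(-1), Add(Function('E')(v), X)) = Mul(Mul(-1, Pow(-1, -1)), Add(9, 53)) = Mul(Mul(-1, -1), 62) = Mul(1, 62) = 62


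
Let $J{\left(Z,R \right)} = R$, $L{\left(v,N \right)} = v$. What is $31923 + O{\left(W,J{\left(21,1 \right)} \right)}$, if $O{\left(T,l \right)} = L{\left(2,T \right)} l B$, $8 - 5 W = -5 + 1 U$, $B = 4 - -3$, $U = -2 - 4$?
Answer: $31937$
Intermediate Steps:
$U = -6$
$B = 7$ ($B = 4 + 3 = 7$)
$W = \frac{19}{5}$ ($W = \frac{8}{5} - \frac{-5 + 1 \left(-6\right)}{5} = \frac{8}{5} - \frac{-5 - 6}{5} = \frac{8}{5} - - \frac{11}{5} = \frac{8}{5} + \frac{11}{5} = \frac{19}{5} \approx 3.8$)
$O{\left(T,l \right)} = 14 l$ ($O{\left(T,l \right)} = 2 l 7 = 14 l$)
$31923 + O{\left(W,J{\left(21,1 \right)} \right)} = 31923 + 14 \cdot 1 = 31923 + 14 = 31937$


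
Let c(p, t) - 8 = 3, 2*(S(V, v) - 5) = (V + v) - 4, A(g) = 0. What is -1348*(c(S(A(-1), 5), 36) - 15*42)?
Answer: 834412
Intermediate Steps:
S(V, v) = 3 + V/2 + v/2 (S(V, v) = 5 + ((V + v) - 4)/2 = 5 + (-4 + V + v)/2 = 5 + (-2 + V/2 + v/2) = 3 + V/2 + v/2)
c(p, t) = 11 (c(p, t) = 8 + 3 = 11)
-1348*(c(S(A(-1), 5), 36) - 15*42) = -1348*(11 - 15*42) = -1348*(11 - 630) = -1348*(-619) = 834412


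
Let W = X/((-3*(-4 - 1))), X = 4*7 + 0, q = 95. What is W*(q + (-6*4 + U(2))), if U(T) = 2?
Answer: 2044/15 ≈ 136.27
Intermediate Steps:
X = 28 (X = 28 + 0 = 28)
W = 28/15 (W = 28/((-3*(-4 - 1))) = 28/((-3*(-5))) = 28/15 ≈ 1.8667)
W*(q + (-6*4 + U(2))) = 28*(95 + (-6*4 + 2))/15 = 28*(95 + (-24 + 2))/15 = 28*(95 - 22)/15 = (28/15)*73 = 2044/15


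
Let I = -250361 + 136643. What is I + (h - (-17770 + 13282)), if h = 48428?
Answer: -60802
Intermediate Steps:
I = -113718
I + (h - (-17770 + 13282)) = -113718 + (48428 - (-17770 + 13282)) = -113718 + (48428 - 1*(-4488)) = -113718 + (48428 + 4488) = -113718 + 52916 = -60802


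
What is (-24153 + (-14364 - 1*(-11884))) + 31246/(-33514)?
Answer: -446304804/16757 ≈ -26634.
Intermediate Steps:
(-24153 + (-14364 - 1*(-11884))) + 31246/(-33514) = (-24153 + (-14364 + 11884)) + 31246*(-1/33514) = (-24153 - 2480) - 15623/16757 = -26633 - 15623/16757 = -446304804/16757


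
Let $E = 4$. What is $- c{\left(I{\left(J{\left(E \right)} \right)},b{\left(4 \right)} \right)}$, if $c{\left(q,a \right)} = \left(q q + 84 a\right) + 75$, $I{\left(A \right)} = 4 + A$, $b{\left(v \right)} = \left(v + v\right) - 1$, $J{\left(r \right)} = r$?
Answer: $-727$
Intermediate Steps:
$b{\left(v \right)} = -1 + 2 v$ ($b{\left(v \right)} = 2 v - 1 = -1 + 2 v$)
$c{\left(q,a \right)} = 75 + q^{2} + 84 a$ ($c{\left(q,a \right)} = \left(q^{2} + 84 a\right) + 75 = 75 + q^{2} + 84 a$)
$- c{\left(I{\left(J{\left(E \right)} \right)},b{\left(4 \right)} \right)} = - (75 + \left(4 + 4\right)^{2} + 84 \left(-1 + 2 \cdot 4\right)) = - (75 + 8^{2} + 84 \left(-1 + 8\right)) = - (75 + 64 + 84 \cdot 7) = - (75 + 64 + 588) = \left(-1\right) 727 = -727$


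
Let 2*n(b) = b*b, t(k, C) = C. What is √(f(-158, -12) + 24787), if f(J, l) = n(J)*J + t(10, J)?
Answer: I*√1947527 ≈ 1395.5*I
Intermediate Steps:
n(b) = b²/2 (n(b) = (b*b)/2 = b²/2)
f(J, l) = J + J³/2 (f(J, l) = (J²/2)*J + J = J³/2 + J = J + J³/2)
√(f(-158, -12) + 24787) = √((-158 + (½)*(-158)³) + 24787) = √((-158 + (½)*(-3944312)) + 24787) = √((-158 - 1972156) + 24787) = √(-1972314 + 24787) = √(-1947527) = I*√1947527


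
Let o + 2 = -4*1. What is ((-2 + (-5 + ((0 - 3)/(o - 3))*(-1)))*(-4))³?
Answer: 681472/27 ≈ 25240.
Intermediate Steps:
o = -6 (o = -2 - 4*1 = -2 - 4 = -6)
((-2 + (-5 + ((0 - 3)/(o - 3))*(-1)))*(-4))³ = ((-2 + (-5 + ((0 - 3)/(-6 - 3))*(-1)))*(-4))³ = ((-2 + (-5 - 3/(-9)*(-1)))*(-4))³ = ((-2 + (-5 - 3*(-⅑)*(-1)))*(-4))³ = ((-2 + (-5 + (⅓)*(-1)))*(-4))³ = ((-2 + (-5 - ⅓))*(-4))³ = ((-2 - 16/3)*(-4))³ = (-22/3*(-4))³ = (88/3)³ = 681472/27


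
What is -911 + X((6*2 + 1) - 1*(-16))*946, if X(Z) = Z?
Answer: 26523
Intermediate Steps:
-911 + X((6*2 + 1) - 1*(-16))*946 = -911 + ((6*2 + 1) - 1*(-16))*946 = -911 + ((12 + 1) + 16)*946 = -911 + (13 + 16)*946 = -911 + 29*946 = -911 + 27434 = 26523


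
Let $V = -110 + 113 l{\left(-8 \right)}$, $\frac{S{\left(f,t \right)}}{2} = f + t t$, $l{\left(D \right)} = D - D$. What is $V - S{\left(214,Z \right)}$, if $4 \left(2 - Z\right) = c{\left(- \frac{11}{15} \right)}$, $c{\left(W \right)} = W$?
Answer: $- \frac{985561}{1800} \approx -547.53$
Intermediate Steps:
$Z = \frac{131}{60}$ ($Z = 2 - \frac{\left(-11\right) \frac{1}{15}}{4} = 2 - - \frac{11}{60} = 2 + \frac{11}{60} = \frac{131}{60} \approx 2.1833$)
$l{\left(D \right)} = 0$
$S{\left(f,t \right)} = 2 f + 2 t^{2}$ ($S{\left(f,t \right)} = 2 \left(f + t t\right) = 2 \left(f + t^{2}\right) = 2 f + 2 t^{2}$)
$V = -110$ ($V = -110 + 113 \cdot 0 = -110 + 0 = -110$)
$V - S{\left(214,Z \right)} = -110 - \left(2 \cdot 214 + 2 \left(\frac{131}{60}\right)^{2}\right) = -110 - \left(428 + 2 \cdot \frac{17161}{3600}\right) = -110 - \left(428 + \frac{17161}{1800}\right) = -110 - \frac{787561}{1800} = - \frac{985561}{1800}$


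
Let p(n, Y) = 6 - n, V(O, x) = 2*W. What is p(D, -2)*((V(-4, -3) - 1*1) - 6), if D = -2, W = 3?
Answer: -8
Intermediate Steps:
V(O, x) = 6 (V(O, x) = 2*3 = 6)
p(D, -2)*((V(-4, -3) - 1*1) - 6) = (6 - 1*(-2))*((6 - 1*1) - 6) = (6 + 2)*((6 - 1) - 6) = 8*(5 - 6) = 8*(-1) = -8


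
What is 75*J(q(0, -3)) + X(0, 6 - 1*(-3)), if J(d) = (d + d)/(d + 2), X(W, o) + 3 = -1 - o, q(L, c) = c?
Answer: 437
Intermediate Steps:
X(W, o) = -4 - o (X(W, o) = -3 + (-1 - o) = -4 - o)
J(d) = 2*d/(2 + d) (J(d) = (2*d)/(2 + d) = 2*d/(2 + d))
75*J(q(0, -3)) + X(0, 6 - 1*(-3)) = 75*(2*(-3)/(2 - 3)) + (-4 - (6 - 1*(-3))) = 75*(2*(-3)/(-1)) + (-4 - (6 + 3)) = 75*(2*(-3)*(-1)) + (-4 - 1*9) = 75*6 + (-4 - 9) = 450 - 13 = 437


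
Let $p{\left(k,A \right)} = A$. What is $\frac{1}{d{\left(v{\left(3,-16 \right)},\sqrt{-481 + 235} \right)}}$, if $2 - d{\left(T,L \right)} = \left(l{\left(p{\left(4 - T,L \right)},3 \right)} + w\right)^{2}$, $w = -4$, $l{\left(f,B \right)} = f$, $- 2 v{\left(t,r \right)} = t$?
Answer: $\frac{29}{8696} - \frac{i \sqrt{246}}{8696} \approx 0.0033349 - 0.0018036 i$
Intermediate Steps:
$v{\left(t,r \right)} = - \frac{t}{2}$
$d{\left(T,L \right)} = 2 - \left(-4 + L\right)^{2}$ ($d{\left(T,L \right)} = 2 - \left(L - 4\right)^{2} = 2 - \left(-4 + L\right)^{2}$)
$\frac{1}{d{\left(v{\left(3,-16 \right)},\sqrt{-481 + 235} \right)}} = \frac{1}{2 - \left(-4 + \sqrt{-481 + 235}\right)^{2}} = \frac{1}{2 - \left(-4 + \sqrt{-246}\right)^{2}} = \frac{1}{2 - \left(-4 + i \sqrt{246}\right)^{2}}$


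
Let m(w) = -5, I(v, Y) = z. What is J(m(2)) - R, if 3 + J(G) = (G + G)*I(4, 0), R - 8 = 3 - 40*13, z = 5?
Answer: 456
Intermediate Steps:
I(v, Y) = 5
R = -509 (R = 8 + (3 - 40*13) = 8 + (3 - 520) = 8 - 517 = -509)
J(G) = -3 + 10*G (J(G) = -3 + (G + G)*5 = -3 + (2*G)*5 = -3 + 10*G)
J(m(2)) - R = (-3 + 10*(-5)) - 1*(-509) = (-3 - 50) + 509 = -53 + 509 = 456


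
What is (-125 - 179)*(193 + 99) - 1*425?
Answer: -89193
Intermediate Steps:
(-125 - 179)*(193 + 99) - 1*425 = -304*292 - 425 = -88768 - 425 = -89193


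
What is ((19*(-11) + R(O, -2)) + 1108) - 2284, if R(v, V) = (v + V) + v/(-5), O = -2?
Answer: -6943/5 ≈ -1388.6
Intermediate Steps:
R(v, V) = V + 4*v/5 (R(v, V) = (V + v) + v*(-1/5) = (V + v) - v/5 = V + 4*v/5)
((19*(-11) + R(O, -2)) + 1108) - 2284 = ((19*(-11) + (-2 + (4/5)*(-2))) + 1108) - 2284 = ((-209 + (-2 - 8/5)) + 1108) - 2284 = ((-209 - 18/5) + 1108) - 2284 = (-1063/5 + 1108) - 2284 = 4477/5 - 2284 = -6943/5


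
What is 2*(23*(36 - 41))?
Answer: -230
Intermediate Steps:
2*(23*(36 - 41)) = 2*(23*(-5)) = 2*(-115) = -230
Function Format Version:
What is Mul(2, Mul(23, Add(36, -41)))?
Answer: -230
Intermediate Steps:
Mul(2, Mul(23, Add(36, -41))) = Mul(2, Mul(23, -5)) = Mul(2, -115) = -230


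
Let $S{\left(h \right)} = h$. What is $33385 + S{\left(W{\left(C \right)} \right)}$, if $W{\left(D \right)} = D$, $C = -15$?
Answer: $33370$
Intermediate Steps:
$33385 + S{\left(W{\left(C \right)} \right)} = 33385 - 15 = 33370$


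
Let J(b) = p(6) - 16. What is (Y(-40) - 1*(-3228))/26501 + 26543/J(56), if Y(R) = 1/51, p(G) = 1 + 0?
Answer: -3985749862/2252585 ≈ -1769.4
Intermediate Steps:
p(G) = 1
J(b) = -15 (J(b) = 1 - 16 = -15)
Y(R) = 1/51
(Y(-40) - 1*(-3228))/26501 + 26543/J(56) = (1/51 - 1*(-3228))/26501 + 26543/(-15) = (1/51 + 3228)*(1/26501) + 26543*(-1/15) = (164629/51)*(1/26501) - 26543/15 = 164629/1351551 - 26543/15 = -3985749862/2252585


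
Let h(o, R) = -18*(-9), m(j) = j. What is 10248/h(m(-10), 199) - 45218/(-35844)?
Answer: 10407073/161298 ≈ 64.521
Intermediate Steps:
h(o, R) = 162
10248/h(m(-10), 199) - 45218/(-35844) = 10248/162 - 45218/(-35844) = 10248*(1/162) - 45218*(-1/35844) = 1708/27 + 22609/17922 = 10407073/161298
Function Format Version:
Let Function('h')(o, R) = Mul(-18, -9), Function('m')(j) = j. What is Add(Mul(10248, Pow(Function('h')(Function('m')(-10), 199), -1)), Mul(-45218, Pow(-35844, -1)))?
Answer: Rational(10407073, 161298) ≈ 64.521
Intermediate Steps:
Function('h')(o, R) = 162
Add(Mul(10248, Pow(Function('h')(Function('m')(-10), 199), -1)), Mul(-45218, Pow(-35844, -1))) = Add(Mul(10248, Pow(162, -1)), Mul(-45218, Pow(-35844, -1))) = Add(Mul(10248, Rational(1, 162)), Mul(-45218, Rational(-1, 35844))) = Add(Rational(1708, 27), Rational(22609, 17922)) = Rational(10407073, 161298)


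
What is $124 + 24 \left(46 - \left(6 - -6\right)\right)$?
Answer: $940$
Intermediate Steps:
$124 + 24 \left(46 - \left(6 - -6\right)\right) = 124 + 24 \left(46 - \left(6 + 6\right)\right) = 124 + 24 \left(46 - 12\right) = 124 + 24 \cdot 34 = 124 + 816 = 940$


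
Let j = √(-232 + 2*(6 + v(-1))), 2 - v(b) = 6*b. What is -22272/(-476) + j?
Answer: 5568/119 + 2*I*√51 ≈ 46.79 + 14.283*I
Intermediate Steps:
v(b) = 2 - 6*b
j = 2*I*√51 (j = √(-232 + 2*(6 + (2 - 6*(-1)))) = √(-232 + 2*(6 + (2 + 6))) = √(-232 + 2*(6 + 8)) = √(-232 + 2*14) = √(-232 + 28) = √(-204) = 2*I*√51 ≈ 14.283*I)
-22272/(-476) + j = -22272/(-476) + 2*I*√51 = -22272*(-1)/476 + 2*I*√51 = -116*(-48/119) + 2*I*√51 = 5568/119 + 2*I*√51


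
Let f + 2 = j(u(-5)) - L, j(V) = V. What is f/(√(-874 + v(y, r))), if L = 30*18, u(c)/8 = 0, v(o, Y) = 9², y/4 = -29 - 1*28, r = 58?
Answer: 542*I*√793/793 ≈ 19.247*I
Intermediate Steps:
y = -228 (y = 4*(-29 - 1*28) = 4*(-29 - 28) = 4*(-57) = -228)
v(o, Y) = 81
u(c) = 0 (u(c) = 8*0 = 0)
L = 540
f = -542 (f = -2 + (0 - 1*540) = -2 + (0 - 540) = -2 - 540 = -542)
f/(√(-874 + v(y, r))) = -542/√(-874 + 81) = -542*(-I*√793/793) = -(-542)*I*√793/793 = 542*I*√793/793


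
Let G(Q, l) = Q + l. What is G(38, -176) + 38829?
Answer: 38691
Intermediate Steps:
G(38, -176) + 38829 = (38 - 176) + 38829 = -138 + 38829 = 38691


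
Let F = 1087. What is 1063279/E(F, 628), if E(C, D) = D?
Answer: 1063279/628 ≈ 1693.1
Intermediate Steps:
1063279/E(F, 628) = 1063279/628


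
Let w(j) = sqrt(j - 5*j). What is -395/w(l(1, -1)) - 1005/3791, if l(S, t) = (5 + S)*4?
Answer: -1005/3791 + 395*I*sqrt(6)/24 ≈ -0.2651 + 40.315*I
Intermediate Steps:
l(S, t) = 20 + 4*S
w(j) = 2*sqrt(-j) (w(j) = sqrt(-4*j) = 2*sqrt(-j))
-395/w(l(1, -1)) - 1005/3791 = -395*(-I/(2*sqrt(20 + 4*1))) - 1005/3791 = -395*(-I/(2*sqrt(20 + 4))) - 1005*1/3791 = -395*(-I*sqrt(6)/24) - 1005/3791 = -(-395)*I*sqrt(6)/24 - 1005/3791 = 395*I*sqrt(6)/24 - 1005/3791 = -1005/3791 + 395*I*sqrt(6)/24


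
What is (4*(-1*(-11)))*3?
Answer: 132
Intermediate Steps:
(4*(-1*(-11)))*3 = (4*11)*3 = 44*3 = 132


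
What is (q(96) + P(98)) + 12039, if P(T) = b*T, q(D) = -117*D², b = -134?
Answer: -1079365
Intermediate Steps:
P(T) = -134*T
(q(96) + P(98)) + 12039 = (-117*96² - 134*98) + 12039 = (-117*9216 - 13132) + 12039 = (-1078272 - 13132) + 12039 = -1091404 + 12039 = -1079365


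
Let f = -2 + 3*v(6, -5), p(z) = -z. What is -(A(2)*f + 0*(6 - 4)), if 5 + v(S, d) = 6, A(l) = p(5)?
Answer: 5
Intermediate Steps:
A(l) = -5 (A(l) = -1*5 = -5)
v(S, d) = 1 (v(S, d) = -5 + 6 = 1)
f = 1 (f = -2 + 3*1 = -2 + 3 = 1)
-(A(2)*f + 0*(6 - 4)) = -(-5*1 + 0*(6 - 4)) = -(-5 + 0*2) = -(-5 + 0) = -1*(-5) = 5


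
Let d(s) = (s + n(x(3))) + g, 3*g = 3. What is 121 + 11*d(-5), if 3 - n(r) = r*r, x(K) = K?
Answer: 11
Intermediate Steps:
g = 1 (g = (1/3)*3 = 1)
n(r) = 3 - r**2 (n(r) = 3 - r*r = 3 - r**2)
d(s) = -5 + s (d(s) = (s + (3 - 1*3**2)) + 1 = (s + (3 - 1*9)) + 1 = (s + (3 - 9)) + 1 = (s - 6) + 1 = (-6 + s) + 1 = -5 + s)
121 + 11*d(-5) = 121 + 11*(-5 - 5) = 121 + 11*(-10) = 121 - 110 = 11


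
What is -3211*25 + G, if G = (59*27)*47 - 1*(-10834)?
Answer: 5430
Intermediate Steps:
G = 85705 (G = 1593*47 + 10834 = 74871 + 10834 = 85705)
-3211*25 + G = -3211*25 + 85705 = -80275 + 85705 = 5430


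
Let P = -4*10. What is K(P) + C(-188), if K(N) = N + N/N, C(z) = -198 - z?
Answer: -49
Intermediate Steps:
P = -40
K(N) = 1 + N (K(N) = N + 1 = 1 + N)
K(P) + C(-188) = (1 - 40) + (-198 - 1*(-188)) = -39 + (-198 + 188) = -39 - 10 = -49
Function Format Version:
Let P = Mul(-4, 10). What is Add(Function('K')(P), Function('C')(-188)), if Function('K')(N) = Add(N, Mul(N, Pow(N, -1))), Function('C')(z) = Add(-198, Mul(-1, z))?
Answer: -49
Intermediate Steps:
P = -40
Function('K')(N) = Add(1, N) (Function('K')(N) = Add(N, 1) = Add(1, N))
Add(Function('K')(P), Function('C')(-188)) = Add(Add(1, -40), Add(-198, Mul(-1, -188))) = Add(-39, Add(-198, 188)) = Add(-39, -10) = -49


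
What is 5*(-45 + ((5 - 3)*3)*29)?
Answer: 645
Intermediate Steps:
5*(-45 + ((5 - 3)*3)*29) = 5*(-45 + (2*3)*29) = 5*(-45 + 6*29) = 5*(-45 + 174) = 5*129 = 645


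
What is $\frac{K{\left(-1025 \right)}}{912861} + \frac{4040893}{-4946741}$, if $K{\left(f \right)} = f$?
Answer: $- \frac{3693844034398}{4515686936001} \approx -0.818$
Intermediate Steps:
$\frac{K{\left(-1025 \right)}}{912861} + \frac{4040893}{-4946741} = - \frac{1025}{912861} + \frac{4040893}{-4946741} = \left(-1025\right) \frac{1}{912861} + 4040893 \left(- \frac{1}{4946741}\right) = - \frac{1025}{912861} - \frac{4040893}{4946741} = - \frac{3693844034398}{4515686936001}$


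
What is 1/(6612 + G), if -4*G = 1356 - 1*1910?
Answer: 2/13501 ≈ 0.00014814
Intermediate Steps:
G = 277/2 (G = -(1356 - 1*1910)/4 = -(1356 - 1910)/4 = -¼*(-554) = 277/2 ≈ 138.50)
1/(6612 + G) = 1/(6612 + 277/2) = 1/(13501/2) = 2/13501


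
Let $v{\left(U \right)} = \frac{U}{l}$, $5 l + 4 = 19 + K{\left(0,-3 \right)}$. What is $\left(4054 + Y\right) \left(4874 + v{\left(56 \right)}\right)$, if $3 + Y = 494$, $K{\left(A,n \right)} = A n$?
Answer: $22237170$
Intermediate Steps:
$l = 3$ ($l = - \frac{4}{5} + \frac{19 + 0 \left(-3\right)}{5} = - \frac{4}{5} + \frac{19 + 0}{5} = - \frac{4}{5} + \frac{1}{5} \cdot 19 = - \frac{4}{5} + \frac{19}{5} = 3$)
$Y = 491$ ($Y = -3 + 494 = 491$)
$v{\left(U \right)} = \frac{U}{3}$
$\left(4054 + Y\right) \left(4874 + v{\left(56 \right)}\right) = \left(4054 + 491\right) \left(4874 + \frac{1}{3} \cdot 56\right) = 4545 \left(4874 + \frac{56}{3}\right) = 4545 \cdot \frac{14678}{3} = 22237170$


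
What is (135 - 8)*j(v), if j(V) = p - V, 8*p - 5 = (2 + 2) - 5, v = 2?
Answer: -381/2 ≈ -190.50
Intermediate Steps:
p = 1/2 (p = 5/8 + ((2 + 2) - 5)/8 = 5/8 + (4 - 5)/8 = 5/8 + (1/8)*(-1) = 5/8 - 1/8 = 1/2 ≈ 0.50000)
j(V) = 1/2 - V
(135 - 8)*j(v) = (135 - 8)*(1/2 - 1*2) = 127*(1/2 - 2) = 127*(-3/2) = -381/2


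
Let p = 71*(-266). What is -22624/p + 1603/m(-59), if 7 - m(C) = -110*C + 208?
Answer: 8650209/9026159 ≈ 0.95835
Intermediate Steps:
p = -18886
m(C) = -201 + 110*C (m(C) = 7 - (-110*C + 208) = 7 - (208 - 110*C) = 7 + (-208 + 110*C) = -201 + 110*C)
-22624/p + 1603/m(-59) = -22624/(-18886) + 1603/(-201 + 110*(-59)) = -22624*(-1/18886) + 1603/(-201 - 6490) = 1616/1349 + 1603/(-6691) = 1616/1349 + 1603*(-1/6691) = 1616/1349 - 1603/6691 = 8650209/9026159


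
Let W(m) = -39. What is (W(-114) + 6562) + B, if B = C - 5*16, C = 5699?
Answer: 12142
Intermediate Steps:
B = 5619 (B = 5699 - 5*16 = 5699 - 80 = 5619)
(W(-114) + 6562) + B = (-39 + 6562) + 5619 = 6523 + 5619 = 12142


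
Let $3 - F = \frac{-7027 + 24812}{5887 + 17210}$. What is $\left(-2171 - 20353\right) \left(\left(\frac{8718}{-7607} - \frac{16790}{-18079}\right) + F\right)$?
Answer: $- \frac{47999142377991752}{1058820011147} \approx -45333.0$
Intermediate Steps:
$F = \frac{51506}{23097}$ ($F = 3 - \frac{-7027 + 24812}{5887 + 17210} = 3 - \frac{17785}{23097} = \frac{51506}{23097} \approx 2.23$)
$\left(-2171 - 20353\right) \left(\left(\frac{8718}{-7607} - \frac{16790}{-18079}\right) + F\right) = \left(-2171 - 20353\right) \left(\left(\frac{8718}{-7607} - \frac{16790}{-18079}\right) + \frac{51506}{23097}\right) = - 22524 \left(\left(8718 \left(- \frac{1}{7607}\right) - - \frac{16790}{18079}\right) + \frac{51506}{23097}\right) = - 22524 \left(\left(- \frac{8718}{7607} + \frac{16790}{18079}\right) + \frac{51506}{23097}\right) = - 22524 \left(- \frac{29891192}{137526953} + \frac{51506}{23097}\right) = \left(-22524\right) \frac{6393066379594}{3176460033441} = - \frac{47999142377991752}{1058820011147}$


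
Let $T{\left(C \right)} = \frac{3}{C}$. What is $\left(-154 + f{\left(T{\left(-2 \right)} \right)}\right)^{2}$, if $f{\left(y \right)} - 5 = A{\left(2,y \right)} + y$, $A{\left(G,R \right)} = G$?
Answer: $\frac{88209}{4} \approx 22052.0$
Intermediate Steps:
$f{\left(y \right)} = 7 + y$ ($f{\left(y \right)} = 5 + \left(2 + y\right) = 7 + y$)
$\left(-154 + f{\left(T{\left(-2 \right)} \right)}\right)^{2} = \left(-154 + \left(7 + \frac{3}{-2}\right)\right)^{2} = \left(-154 + \left(7 + 3 \left(- \frac{1}{2}\right)\right)\right)^{2} = \left(-154 + \left(7 - \frac{3}{2}\right)\right)^{2} = \left(-154 + \frac{11}{2}\right)^{2} = \left(- \frac{297}{2}\right)^{2} = \frac{88209}{4}$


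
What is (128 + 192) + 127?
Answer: 447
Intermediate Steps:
(128 + 192) + 127 = 320 + 127 = 447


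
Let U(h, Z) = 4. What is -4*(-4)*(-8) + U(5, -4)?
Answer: -124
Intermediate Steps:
-4*(-4)*(-8) + U(5, -4) = -4*(-4)*(-8) + 4 = 16*(-8) + 4 = -128 + 4 = -124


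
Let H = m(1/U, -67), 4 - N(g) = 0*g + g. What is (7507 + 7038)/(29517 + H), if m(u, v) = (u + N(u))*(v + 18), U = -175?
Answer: 14545/29321 ≈ 0.49606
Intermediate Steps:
N(g) = 4 - g (N(g) = 4 - (0*g + g) = 4 - (0 + g) = 4 - g)
m(u, v) = 72 + 4*v (m(u, v) = (u + (4 - u))*(v + 18) = 4*(18 + v) = 72 + 4*v)
H = -196 (H = 72 + 4*(-67) = 72 - 268 = -196)
(7507 + 7038)/(29517 + H) = (7507 + 7038)/(29517 - 196) = 14545/29321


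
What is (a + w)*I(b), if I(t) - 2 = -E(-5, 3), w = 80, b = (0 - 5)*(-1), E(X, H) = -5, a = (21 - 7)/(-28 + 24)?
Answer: 1071/2 ≈ 535.50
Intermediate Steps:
a = -7/2 (a = 14/(-4) = 14*(-1/4) = -7/2 ≈ -3.5000)
b = 5 (b = -5*(-1) = 5)
I(t) = 7 (I(t) = 2 - 1*(-5) = 2 + 5 = 7)
(a + w)*I(b) = (-7/2 + 80)*7 = (153/2)*7 = 1071/2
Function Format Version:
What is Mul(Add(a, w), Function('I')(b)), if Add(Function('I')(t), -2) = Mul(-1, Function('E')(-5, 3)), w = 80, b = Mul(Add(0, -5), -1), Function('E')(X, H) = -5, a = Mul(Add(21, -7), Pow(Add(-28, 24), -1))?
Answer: Rational(1071, 2) ≈ 535.50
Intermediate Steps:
a = Rational(-7, 2) (a = Mul(14, Pow(-4, -1)) = Mul(14, Rational(-1, 4)) = Rational(-7, 2) ≈ -3.5000)
b = 5 (b = Mul(-5, -1) = 5)
Function('I')(t) = 7 (Function('I')(t) = Add(2, Mul(-1, -5)) = Add(2, 5) = 7)
Mul(Add(a, w), Function('I')(b)) = Mul(Add(Rational(-7, 2), 80), 7) = Mul(Rational(153, 2), 7) = Rational(1071, 2)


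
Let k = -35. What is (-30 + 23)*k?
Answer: 245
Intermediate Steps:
(-30 + 23)*k = (-30 + 23)*(-35) = -7*(-35) = 245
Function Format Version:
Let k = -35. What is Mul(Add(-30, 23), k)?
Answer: 245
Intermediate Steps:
Mul(Add(-30, 23), k) = Mul(Add(-30, 23), -35) = Mul(-7, -35) = 245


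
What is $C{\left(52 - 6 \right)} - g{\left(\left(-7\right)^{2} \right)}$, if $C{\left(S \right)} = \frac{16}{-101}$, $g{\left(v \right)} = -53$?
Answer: $\frac{5337}{101} \approx 52.842$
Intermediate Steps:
$C{\left(S \right)} = - \frac{16}{101}$ ($C{\left(S \right)} = 16 \left(- \frac{1}{101}\right) = - \frac{16}{101}$)
$C{\left(52 - 6 \right)} - g{\left(\left(-7\right)^{2} \right)} = - \frac{16}{101} - -53 = - \frac{16}{101} + 53 = \frac{5337}{101}$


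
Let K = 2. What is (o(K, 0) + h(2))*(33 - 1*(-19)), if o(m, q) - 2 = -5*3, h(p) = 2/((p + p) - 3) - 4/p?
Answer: -676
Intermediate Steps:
h(p) = -4/p + 2/(-3 + 2*p) (h(p) = 2/(2*p - 3) - 4/p = 2/(-3 + 2*p) - 4/p = -4/p + 2/(-3 + 2*p))
o(m, q) = -13 (o(m, q) = 2 - 5*3 = 2 - 15 = -13)
(o(K, 0) + h(2))*(33 - 1*(-19)) = (-13 + 6*(2 - 1*2)/(2*(-3 + 2*2)))*(33 - 1*(-19)) = (-13 + 6*(1/2)*(2 - 2)/(-3 + 4))*(33 + 19) = (-13 + 6*(1/2)*0/1)*52 = (-13 + 6*(1/2)*1*0)*52 = (-13 + 0)*52 = -13*52 = -676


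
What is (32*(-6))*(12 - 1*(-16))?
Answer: -5376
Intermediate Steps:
(32*(-6))*(12 - 1*(-16)) = -192*(12 + 16) = -192*28 = -5376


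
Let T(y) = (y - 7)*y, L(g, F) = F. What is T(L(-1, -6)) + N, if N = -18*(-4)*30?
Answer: 2238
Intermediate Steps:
N = 2160 (N = 72*30 = 2160)
T(y) = y*(-7 + y) (T(y) = (-7 + y)*y = y*(-7 + y))
T(L(-1, -6)) + N = -6*(-7 - 6) + 2160 = -6*(-13) + 2160 = 78 + 2160 = 2238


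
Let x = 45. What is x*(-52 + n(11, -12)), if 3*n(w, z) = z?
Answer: -2520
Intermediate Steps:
n(w, z) = z/3
x*(-52 + n(11, -12)) = 45*(-52 + (⅓)*(-12)) = 45*(-52 - 4) = 45*(-56) = -2520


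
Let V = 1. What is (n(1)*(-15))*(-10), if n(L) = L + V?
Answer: 300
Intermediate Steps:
n(L) = 1 + L (n(L) = L + 1 = 1 + L)
(n(1)*(-15))*(-10) = ((1 + 1)*(-15))*(-10) = (2*(-15))*(-10) = -30*(-10) = 300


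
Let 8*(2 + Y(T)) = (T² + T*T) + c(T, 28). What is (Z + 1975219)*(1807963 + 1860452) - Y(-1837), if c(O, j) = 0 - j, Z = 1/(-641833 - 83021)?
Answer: 3501490442960221727/483236 ≈ 7.2459e+12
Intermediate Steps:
Z = -1/724854 (Z = 1/(-724854) = -1/724854 ≈ -1.3796e-6)
c(O, j) = -j
Y(T) = -11/2 + T²/4 (Y(T) = -2 + ((T² + T*T) - 1*28)/8 = -2 + ((T² + T²) - 28)/8 = -2 + (2*T² - 28)/8 = -2 + (-28 + 2*T²)/8 = -2 + (-7/2 + T²/4) = -11/2 + T²/4)
(Z + 1975219)*(1807963 + 1860452) - Y(-1837) = (-1/724854 + 1975219)*(1807963 + 1860452) - (-11/2 + (¼)*(-1837)²) = (1431745393025/724854)*3668415 - (-11/2 + (¼)*3374569) = 1750745425317935125/241618 - (-11/2 + 3374569/4) = 1750745425317935125/241618 - 1*3374547/4 = 1750745425317935125/241618 - 3374547/4 = 3501490442960221727/483236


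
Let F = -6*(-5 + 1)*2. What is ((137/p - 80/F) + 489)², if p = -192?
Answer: 8729351761/36864 ≈ 2.3680e+5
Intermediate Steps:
F = 48 (F = -6*(-4)*2 = 24*2 = 48)
((137/p - 80/F) + 489)² = ((137/(-192) - 80/48) + 489)² = ((137*(-1/192) - 80*1/48) + 489)² = ((-137/192 - 5/3) + 489)² = (-457/192 + 489)² = (93431/192)² = 8729351761/36864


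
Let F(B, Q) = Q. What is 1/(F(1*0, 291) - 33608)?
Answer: -1/33317 ≈ -3.0015e-5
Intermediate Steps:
1/(F(1*0, 291) - 33608) = 1/(291 - 33608) = 1/(-33317) = -1/33317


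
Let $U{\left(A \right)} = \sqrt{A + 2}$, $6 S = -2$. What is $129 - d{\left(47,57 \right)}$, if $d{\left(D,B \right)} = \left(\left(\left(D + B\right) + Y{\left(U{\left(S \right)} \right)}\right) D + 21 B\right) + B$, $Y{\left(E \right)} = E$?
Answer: $-6013 - \frac{47 \sqrt{15}}{3} \approx -6073.7$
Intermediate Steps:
$S = - \frac{1}{3}$ ($S = \frac{1}{6} \left(-2\right) = - \frac{1}{3} \approx -0.33333$)
$U{\left(A \right)} = \sqrt{2 + A}$
$d{\left(D,B \right)} = 22 B + D \left(B + D + \frac{\sqrt{15}}{3}\right)$ ($d{\left(D,B \right)} = \left(\left(\left(D + B\right) + \sqrt{2 - \frac{1}{3}}\right) D + 21 B\right) + B = \left(\left(\left(B + D\right) + \sqrt{\frac{5}{3}}\right) D + 21 B\right) + B = \left(\left(\left(B + D\right) + \frac{\sqrt{15}}{3}\right) D + 21 B\right) + B = \left(\left(B + D + \frac{\sqrt{15}}{3}\right) D + 21 B\right) + B = \left(D \left(B + D + \frac{\sqrt{15}}{3}\right) + 21 B\right) + B = \left(21 B + D \left(B + D + \frac{\sqrt{15}}{3}\right)\right) + B = 22 B + D \left(B + D + \frac{\sqrt{15}}{3}\right)$)
$129 - d{\left(47,57 \right)} = 129 - \left(47^{2} + 22 \cdot 57 + 57 \cdot 47 + \frac{1}{3} \cdot 47 \sqrt{15}\right) = 129 - \left(2209 + 1254 + 2679 + \frac{47 \sqrt{15}}{3}\right) = 129 - \left(6142 + \frac{47 \sqrt{15}}{3}\right) = -6013 - \frac{47 \sqrt{15}}{3}$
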